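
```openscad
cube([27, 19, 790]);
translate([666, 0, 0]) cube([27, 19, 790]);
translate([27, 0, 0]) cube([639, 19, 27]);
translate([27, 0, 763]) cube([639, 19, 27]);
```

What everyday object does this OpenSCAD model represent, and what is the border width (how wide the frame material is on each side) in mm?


A picture frame. The border width is 27 mm.

Four thin pieces enclosing a rectangular opening — a picture frame. The two full-height stiles are 790 mm tall; the top rail sits at z = 763 and is 27 mm tall, so the border above the opening is 790 − 763 = 27 mm, matching the stile x-width.


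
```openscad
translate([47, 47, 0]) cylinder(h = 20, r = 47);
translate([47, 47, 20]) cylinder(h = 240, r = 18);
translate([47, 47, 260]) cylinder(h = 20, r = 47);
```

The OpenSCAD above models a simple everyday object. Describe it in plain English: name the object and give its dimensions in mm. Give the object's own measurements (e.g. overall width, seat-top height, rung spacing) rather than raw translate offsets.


A spool: two coaxial disc flanges of radius 47 mm and thickness 20 mm, joined by a core cylinder of radius 18 mm and height 240 mm. The lower flange rests on z = 0 and the three cylinders share a vertical axis.


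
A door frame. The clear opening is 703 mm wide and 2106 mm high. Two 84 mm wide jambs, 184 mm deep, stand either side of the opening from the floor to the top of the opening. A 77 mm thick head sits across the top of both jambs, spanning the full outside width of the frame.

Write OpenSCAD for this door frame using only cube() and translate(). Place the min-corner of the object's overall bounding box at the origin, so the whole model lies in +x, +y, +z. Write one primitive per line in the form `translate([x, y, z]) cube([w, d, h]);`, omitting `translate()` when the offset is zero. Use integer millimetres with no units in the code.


cube([84, 184, 2106]);
translate([787, 0, 0]) cube([84, 184, 2106]);
translate([0, 0, 2106]) cube([871, 184, 77]);


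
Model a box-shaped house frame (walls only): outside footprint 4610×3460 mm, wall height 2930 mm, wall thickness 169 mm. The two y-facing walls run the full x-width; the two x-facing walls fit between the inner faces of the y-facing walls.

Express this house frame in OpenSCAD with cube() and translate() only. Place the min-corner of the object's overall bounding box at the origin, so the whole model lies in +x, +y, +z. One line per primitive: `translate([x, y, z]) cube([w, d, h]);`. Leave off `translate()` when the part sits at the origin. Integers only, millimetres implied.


cube([4610, 169, 2930]);
translate([0, 3291, 0]) cube([4610, 169, 2930]);
translate([0, 169, 0]) cube([169, 3122, 2930]);
translate([4441, 169, 0]) cube([169, 3122, 2930]);


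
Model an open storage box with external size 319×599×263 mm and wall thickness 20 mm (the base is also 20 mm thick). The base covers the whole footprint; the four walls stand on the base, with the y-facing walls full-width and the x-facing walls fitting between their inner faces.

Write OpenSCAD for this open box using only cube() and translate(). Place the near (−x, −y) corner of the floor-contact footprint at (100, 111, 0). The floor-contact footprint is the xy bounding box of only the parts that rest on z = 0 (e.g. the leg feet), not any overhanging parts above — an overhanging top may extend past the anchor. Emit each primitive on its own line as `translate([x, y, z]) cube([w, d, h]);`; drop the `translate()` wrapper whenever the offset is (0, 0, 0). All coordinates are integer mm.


translate([100, 111, 0]) cube([319, 599, 20]);
translate([100, 111, 20]) cube([319, 20, 243]);
translate([100, 690, 20]) cube([319, 20, 243]);
translate([100, 131, 20]) cube([20, 559, 243]);
translate([399, 131, 20]) cube([20, 559, 243]);


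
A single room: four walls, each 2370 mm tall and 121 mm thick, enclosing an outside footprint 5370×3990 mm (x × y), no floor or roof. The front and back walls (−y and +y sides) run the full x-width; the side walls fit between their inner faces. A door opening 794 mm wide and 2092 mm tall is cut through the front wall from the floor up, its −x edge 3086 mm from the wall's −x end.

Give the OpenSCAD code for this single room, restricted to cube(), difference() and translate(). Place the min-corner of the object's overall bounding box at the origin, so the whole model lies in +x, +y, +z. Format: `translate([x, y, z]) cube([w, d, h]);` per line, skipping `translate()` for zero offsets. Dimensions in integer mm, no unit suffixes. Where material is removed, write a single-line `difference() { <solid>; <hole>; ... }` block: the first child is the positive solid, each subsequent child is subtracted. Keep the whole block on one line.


difference() { cube([5370, 121, 2370]); translate([3086, 0, 0]) cube([794, 121, 2092]); }
translate([0, 3869, 0]) cube([5370, 121, 2370]);
translate([0, 121, 0]) cube([121, 3748, 2370]);
translate([5249, 121, 0]) cube([121, 3748, 2370]);


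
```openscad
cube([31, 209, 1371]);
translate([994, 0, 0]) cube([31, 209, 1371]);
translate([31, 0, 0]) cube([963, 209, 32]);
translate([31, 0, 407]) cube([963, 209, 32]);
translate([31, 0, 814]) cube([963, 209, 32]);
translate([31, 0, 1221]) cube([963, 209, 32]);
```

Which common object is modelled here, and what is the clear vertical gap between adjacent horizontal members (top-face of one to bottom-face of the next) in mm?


A bookshelf. The clear shelf gap is 375 mm.

Two tall side panels with 4 horizontal boards between them — a bookshelf. The first two shelf undersides are at z = 0 and z = 407; with shelf thickness 32, the clear gap is 407 − 0 − 32 = 375 mm.


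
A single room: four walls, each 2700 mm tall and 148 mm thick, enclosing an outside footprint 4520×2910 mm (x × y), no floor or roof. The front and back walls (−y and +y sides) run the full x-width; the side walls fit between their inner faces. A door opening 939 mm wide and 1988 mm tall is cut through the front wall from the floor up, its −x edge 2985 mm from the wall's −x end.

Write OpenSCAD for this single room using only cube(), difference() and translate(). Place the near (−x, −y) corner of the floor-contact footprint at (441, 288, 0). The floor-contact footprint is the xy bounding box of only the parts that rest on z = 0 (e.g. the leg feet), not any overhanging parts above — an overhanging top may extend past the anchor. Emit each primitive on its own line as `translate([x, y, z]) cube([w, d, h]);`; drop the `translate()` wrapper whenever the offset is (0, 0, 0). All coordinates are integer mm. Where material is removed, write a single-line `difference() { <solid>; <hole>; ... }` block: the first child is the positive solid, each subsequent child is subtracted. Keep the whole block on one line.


difference() { translate([441, 288, 0]) cube([4520, 148, 2700]); translate([3426, 288, 0]) cube([939, 148, 1988]); }
translate([441, 3050, 0]) cube([4520, 148, 2700]);
translate([441, 436, 0]) cube([148, 2614, 2700]);
translate([4813, 436, 0]) cube([148, 2614, 2700]);


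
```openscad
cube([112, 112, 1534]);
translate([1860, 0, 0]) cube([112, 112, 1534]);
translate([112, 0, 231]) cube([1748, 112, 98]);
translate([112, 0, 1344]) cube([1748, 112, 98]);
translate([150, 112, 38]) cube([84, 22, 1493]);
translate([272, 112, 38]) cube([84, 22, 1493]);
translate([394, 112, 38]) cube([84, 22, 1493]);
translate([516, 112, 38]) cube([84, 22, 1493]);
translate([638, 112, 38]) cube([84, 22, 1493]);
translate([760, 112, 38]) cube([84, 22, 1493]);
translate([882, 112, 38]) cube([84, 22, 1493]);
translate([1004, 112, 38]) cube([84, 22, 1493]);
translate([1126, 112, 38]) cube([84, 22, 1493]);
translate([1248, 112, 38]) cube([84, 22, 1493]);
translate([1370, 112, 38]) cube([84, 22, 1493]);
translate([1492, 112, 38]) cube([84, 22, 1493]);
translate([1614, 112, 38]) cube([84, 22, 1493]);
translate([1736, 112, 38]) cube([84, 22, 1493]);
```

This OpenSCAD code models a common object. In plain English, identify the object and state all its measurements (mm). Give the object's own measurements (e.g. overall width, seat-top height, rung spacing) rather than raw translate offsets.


A fence section. Two 112×112 mm posts, 1534 mm tall, stand on the floor with a clear span of 1748 mm between their inner faces. Two horizontal rails of 112×98 mm section span the gap between the posts with their undersides at z = 231 mm and z = 1344 mm, flush with the posts' −y face. 14 pickets, each 84 mm wide, 22 mm thick and 1493 mm tall, are fixed to the +y face of the rails with their bottoms at z = 38 mm, spaced across the span with a 38 mm gap after the −x post and between neighbouring pickets, with 40 mm left before the +x post.


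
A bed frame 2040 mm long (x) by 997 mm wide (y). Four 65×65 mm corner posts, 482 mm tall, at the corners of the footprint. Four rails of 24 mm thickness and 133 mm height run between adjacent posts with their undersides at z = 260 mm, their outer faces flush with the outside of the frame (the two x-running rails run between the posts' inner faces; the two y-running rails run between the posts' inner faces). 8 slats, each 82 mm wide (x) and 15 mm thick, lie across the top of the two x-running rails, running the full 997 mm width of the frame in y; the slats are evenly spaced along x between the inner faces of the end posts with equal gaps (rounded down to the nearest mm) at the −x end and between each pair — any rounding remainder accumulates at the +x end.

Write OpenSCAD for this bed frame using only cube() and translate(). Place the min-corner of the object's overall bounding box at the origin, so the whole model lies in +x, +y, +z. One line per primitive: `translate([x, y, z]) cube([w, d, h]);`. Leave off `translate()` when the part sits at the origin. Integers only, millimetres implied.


// slat z = rail_z + rail_h = 260 + 133 = 393
// slat gap = ⌊(1910 − 8·82) / 9⌋ = 139
cube([65, 65, 482]);
translate([0, 932, 0]) cube([65, 65, 482]);
translate([1975, 0, 0]) cube([65, 65, 482]);
translate([1975, 932, 0]) cube([65, 65, 482]);
translate([65, 0, 260]) cube([1910, 24, 133]);
translate([65, 973, 260]) cube([1910, 24, 133]);
translate([0, 65, 260]) cube([24, 867, 133]);
translate([2016, 65, 260]) cube([24, 867, 133]);
translate([204, 0, 393]) cube([82, 997, 15]);
translate([425, 0, 393]) cube([82, 997, 15]);
translate([646, 0, 393]) cube([82, 997, 15]);
translate([867, 0, 393]) cube([82, 997, 15]);
translate([1088, 0, 393]) cube([82, 997, 15]);
translate([1309, 0, 393]) cube([82, 997, 15]);
translate([1530, 0, 393]) cube([82, 997, 15]);
translate([1751, 0, 393]) cube([82, 997, 15]);


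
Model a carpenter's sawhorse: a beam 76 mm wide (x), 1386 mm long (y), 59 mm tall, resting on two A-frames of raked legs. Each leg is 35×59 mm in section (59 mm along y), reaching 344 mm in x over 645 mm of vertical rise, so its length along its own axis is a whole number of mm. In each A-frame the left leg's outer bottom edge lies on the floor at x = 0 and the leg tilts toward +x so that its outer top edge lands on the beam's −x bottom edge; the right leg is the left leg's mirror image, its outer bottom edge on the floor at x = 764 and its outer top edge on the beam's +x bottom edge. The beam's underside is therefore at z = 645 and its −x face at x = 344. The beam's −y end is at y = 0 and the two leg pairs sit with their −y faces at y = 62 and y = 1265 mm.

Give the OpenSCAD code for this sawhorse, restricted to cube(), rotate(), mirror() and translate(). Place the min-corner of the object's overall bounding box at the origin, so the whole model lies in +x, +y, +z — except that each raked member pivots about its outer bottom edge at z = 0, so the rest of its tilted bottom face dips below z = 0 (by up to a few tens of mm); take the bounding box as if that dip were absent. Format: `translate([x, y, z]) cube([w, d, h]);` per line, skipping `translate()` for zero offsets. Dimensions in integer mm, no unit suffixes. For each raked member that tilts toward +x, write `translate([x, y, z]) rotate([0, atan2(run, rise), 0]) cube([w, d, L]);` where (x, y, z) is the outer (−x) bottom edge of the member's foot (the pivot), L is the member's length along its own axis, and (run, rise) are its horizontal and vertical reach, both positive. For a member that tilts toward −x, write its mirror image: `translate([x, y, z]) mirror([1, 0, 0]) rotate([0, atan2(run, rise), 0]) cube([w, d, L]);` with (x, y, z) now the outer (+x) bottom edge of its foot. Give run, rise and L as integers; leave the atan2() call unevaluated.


translate([344, 0, 645]) cube([76, 1386, 59]);
translate([0, 62, 0]) rotate([0, atan2(344, 645), 0]) cube([35, 59, 731]);
translate([764, 62, 0]) mirror([1, 0, 0]) rotate([0, atan2(344, 645), 0]) cube([35, 59, 731]);
translate([0, 1265, 0]) rotate([0, atan2(344, 645), 0]) cube([35, 59, 731]);
translate([764, 1265, 0]) mirror([1, 0, 0]) rotate([0, atan2(344, 645), 0]) cube([35, 59, 731]);


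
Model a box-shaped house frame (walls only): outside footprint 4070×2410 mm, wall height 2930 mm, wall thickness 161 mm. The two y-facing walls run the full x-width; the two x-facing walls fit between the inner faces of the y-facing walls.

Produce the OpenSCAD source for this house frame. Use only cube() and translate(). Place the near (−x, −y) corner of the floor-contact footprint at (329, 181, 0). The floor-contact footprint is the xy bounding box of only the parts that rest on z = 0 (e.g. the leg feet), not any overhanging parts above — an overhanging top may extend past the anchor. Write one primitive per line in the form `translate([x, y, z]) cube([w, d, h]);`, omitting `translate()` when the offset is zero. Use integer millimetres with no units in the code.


translate([329, 181, 0]) cube([4070, 161, 2930]);
translate([329, 2430, 0]) cube([4070, 161, 2930]);
translate([329, 342, 0]) cube([161, 2088, 2930]);
translate([4238, 342, 0]) cube([161, 2088, 2930]);


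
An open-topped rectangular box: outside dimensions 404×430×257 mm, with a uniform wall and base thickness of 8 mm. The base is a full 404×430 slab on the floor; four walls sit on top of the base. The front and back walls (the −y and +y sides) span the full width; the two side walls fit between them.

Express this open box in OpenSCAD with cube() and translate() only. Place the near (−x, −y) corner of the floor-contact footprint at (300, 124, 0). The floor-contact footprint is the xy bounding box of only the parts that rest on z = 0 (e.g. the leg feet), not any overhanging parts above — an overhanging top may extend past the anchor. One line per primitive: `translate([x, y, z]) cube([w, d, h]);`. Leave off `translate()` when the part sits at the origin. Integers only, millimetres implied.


translate([300, 124, 0]) cube([404, 430, 8]);
translate([300, 124, 8]) cube([404, 8, 249]);
translate([300, 546, 8]) cube([404, 8, 249]);
translate([300, 132, 8]) cube([8, 414, 249]);
translate([696, 132, 8]) cube([8, 414, 249]);


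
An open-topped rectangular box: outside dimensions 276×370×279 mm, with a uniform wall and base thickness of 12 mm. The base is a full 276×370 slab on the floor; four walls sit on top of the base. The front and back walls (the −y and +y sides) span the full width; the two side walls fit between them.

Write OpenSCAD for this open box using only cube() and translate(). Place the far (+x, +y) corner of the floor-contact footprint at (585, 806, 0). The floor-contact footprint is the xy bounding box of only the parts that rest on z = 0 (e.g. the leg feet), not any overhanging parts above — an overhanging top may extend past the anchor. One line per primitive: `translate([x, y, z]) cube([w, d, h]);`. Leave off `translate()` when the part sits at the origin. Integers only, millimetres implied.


translate([309, 436, 0]) cube([276, 370, 12]);
translate([309, 436, 12]) cube([276, 12, 267]);
translate([309, 794, 12]) cube([276, 12, 267]);
translate([309, 448, 12]) cube([12, 346, 267]);
translate([573, 448, 12]) cube([12, 346, 267]);


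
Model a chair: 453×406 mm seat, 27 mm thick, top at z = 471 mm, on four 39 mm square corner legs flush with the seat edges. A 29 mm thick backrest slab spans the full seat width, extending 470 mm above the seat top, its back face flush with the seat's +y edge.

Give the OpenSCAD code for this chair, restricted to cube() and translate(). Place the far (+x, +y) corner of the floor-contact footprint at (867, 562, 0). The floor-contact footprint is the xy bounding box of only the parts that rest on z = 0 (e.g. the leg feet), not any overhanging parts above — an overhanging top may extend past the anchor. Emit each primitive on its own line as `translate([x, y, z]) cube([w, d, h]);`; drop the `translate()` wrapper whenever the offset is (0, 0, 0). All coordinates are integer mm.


translate([414, 156, 444]) cube([453, 406, 27]);
translate([414, 156, 0]) cube([39, 39, 444]);
translate([828, 156, 0]) cube([39, 39, 444]);
translate([414, 523, 0]) cube([39, 39, 444]);
translate([828, 523, 0]) cube([39, 39, 444]);
translate([414, 533, 471]) cube([453, 29, 470]);


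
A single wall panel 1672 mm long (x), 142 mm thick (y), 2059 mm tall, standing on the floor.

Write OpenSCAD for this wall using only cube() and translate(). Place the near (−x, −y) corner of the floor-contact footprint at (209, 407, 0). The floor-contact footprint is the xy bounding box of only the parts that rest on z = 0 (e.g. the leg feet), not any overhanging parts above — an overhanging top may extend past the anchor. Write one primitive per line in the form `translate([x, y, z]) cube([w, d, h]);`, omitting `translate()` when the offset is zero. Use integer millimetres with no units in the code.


translate([209, 407, 0]) cube([1672, 142, 2059]);


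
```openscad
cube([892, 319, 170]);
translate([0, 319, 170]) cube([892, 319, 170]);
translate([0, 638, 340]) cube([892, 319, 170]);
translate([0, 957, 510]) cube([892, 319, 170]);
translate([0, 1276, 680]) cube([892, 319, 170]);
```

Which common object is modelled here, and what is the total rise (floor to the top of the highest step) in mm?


A staircase. The total rise is 850 mm.

5 identical blocks, each offset up and back from the previous — a staircase. Each step is 170 mm tall and there are 5 of them, so the total rise is 5 × 170 = 850 mm.


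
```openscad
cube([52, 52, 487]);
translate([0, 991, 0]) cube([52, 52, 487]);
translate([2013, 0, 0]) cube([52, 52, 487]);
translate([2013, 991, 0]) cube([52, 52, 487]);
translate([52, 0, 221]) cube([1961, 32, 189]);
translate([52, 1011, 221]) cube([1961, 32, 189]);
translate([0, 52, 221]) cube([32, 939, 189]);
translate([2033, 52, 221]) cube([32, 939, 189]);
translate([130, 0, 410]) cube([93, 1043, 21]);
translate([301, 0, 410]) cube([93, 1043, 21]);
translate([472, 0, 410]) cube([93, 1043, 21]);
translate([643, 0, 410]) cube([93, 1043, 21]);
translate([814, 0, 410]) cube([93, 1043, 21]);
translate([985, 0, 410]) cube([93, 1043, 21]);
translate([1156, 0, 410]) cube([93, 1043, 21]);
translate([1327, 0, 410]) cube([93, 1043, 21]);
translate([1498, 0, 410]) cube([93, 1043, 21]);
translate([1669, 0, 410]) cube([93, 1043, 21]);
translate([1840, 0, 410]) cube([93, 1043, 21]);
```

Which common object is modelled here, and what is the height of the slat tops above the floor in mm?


A bed frame. The slat-top height is 431 mm.

Four posts, four rails, and a row of slats — a bed frame. Slats sit on the rails at z = 221 + 189 = 410; with slat thickness 21, the top is 431 mm.


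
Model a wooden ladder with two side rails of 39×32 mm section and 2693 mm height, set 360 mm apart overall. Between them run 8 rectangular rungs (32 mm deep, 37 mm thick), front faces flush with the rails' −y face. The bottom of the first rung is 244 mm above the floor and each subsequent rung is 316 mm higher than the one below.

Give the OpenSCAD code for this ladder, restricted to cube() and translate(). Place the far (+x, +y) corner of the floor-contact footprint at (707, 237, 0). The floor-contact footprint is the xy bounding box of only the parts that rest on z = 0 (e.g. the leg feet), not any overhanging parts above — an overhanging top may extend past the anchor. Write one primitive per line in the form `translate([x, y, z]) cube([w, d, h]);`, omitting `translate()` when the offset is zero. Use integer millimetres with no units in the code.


translate([347, 205, 0]) cube([39, 32, 2693]);
translate([668, 205, 0]) cube([39, 32, 2693]);
translate([386, 205, 244]) cube([282, 32, 37]);
translate([386, 205, 560]) cube([282, 32, 37]);
translate([386, 205, 876]) cube([282, 32, 37]);
translate([386, 205, 1192]) cube([282, 32, 37]);
translate([386, 205, 1508]) cube([282, 32, 37]);
translate([386, 205, 1824]) cube([282, 32, 37]);
translate([386, 205, 2140]) cube([282, 32, 37]);
translate([386, 205, 2456]) cube([282, 32, 37]);


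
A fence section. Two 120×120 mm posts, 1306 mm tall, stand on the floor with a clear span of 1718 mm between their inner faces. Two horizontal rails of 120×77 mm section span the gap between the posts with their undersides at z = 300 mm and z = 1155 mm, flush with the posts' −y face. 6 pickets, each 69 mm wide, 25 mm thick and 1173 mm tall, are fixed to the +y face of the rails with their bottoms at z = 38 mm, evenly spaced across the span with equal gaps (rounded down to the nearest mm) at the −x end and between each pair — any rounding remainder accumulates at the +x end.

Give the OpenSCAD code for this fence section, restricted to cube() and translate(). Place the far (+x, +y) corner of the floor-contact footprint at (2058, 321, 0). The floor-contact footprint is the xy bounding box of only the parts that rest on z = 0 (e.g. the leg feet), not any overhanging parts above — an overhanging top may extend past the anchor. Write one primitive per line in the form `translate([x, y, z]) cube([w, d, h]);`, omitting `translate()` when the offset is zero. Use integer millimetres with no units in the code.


translate([100, 201, 0]) cube([120, 120, 1306]);
translate([1938, 201, 0]) cube([120, 120, 1306]);
translate([220, 201, 300]) cube([1718, 120, 77]);
translate([220, 201, 1155]) cube([1718, 120, 77]);
translate([406, 321, 38]) cube([69, 25, 1173]);
translate([661, 321, 38]) cube([69, 25, 1173]);
translate([916, 321, 38]) cube([69, 25, 1173]);
translate([1171, 321, 38]) cube([69, 25, 1173]);
translate([1426, 321, 38]) cube([69, 25, 1173]);
translate([1681, 321, 38]) cube([69, 25, 1173]);


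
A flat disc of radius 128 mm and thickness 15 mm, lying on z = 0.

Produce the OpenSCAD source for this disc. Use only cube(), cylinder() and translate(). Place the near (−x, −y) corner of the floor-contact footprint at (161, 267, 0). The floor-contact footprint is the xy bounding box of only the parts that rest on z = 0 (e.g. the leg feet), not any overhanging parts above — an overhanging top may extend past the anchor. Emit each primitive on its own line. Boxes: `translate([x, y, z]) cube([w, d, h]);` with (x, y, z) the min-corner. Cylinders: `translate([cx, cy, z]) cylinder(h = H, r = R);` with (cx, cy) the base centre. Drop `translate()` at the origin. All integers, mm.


translate([289, 395, 0]) cylinder(h = 15, r = 128);


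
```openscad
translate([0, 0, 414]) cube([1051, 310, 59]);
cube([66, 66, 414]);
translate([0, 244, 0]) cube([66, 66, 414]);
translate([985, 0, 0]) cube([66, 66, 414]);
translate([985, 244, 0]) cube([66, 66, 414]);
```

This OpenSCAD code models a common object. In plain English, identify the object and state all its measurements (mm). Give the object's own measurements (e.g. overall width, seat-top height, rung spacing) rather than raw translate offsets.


A long wooden bench with a 1051 mm (x) × 310 mm (y) seat, 59 mm thick, its top surface 473 mm above the floor. Four 66 mm square legs at the seat corners, flush with the edges, run from z = 0 to the seat underside.


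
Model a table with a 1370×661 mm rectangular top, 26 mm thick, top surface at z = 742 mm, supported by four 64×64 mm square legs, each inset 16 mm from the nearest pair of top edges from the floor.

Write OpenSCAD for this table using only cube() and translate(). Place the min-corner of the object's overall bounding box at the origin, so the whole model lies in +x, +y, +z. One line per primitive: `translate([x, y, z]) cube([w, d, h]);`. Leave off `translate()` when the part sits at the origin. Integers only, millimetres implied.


translate([0, 0, 716]) cube([1370, 661, 26]);
translate([16, 16, 0]) cube([64, 64, 716]);
translate([1290, 16, 0]) cube([64, 64, 716]);
translate([16, 581, 0]) cube([64, 64, 716]);
translate([1290, 581, 0]) cube([64, 64, 716]);


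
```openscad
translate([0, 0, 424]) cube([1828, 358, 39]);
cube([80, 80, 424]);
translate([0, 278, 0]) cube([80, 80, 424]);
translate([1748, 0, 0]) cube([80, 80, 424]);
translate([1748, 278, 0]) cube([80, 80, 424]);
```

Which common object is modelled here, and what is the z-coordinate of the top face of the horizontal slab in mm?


A bench. The seat-top height is 463 mm.

A long slab on four corner posts — a bench. The slab sits at z = 424 with thickness 39, so the top is 424 + 39 = 463 mm.


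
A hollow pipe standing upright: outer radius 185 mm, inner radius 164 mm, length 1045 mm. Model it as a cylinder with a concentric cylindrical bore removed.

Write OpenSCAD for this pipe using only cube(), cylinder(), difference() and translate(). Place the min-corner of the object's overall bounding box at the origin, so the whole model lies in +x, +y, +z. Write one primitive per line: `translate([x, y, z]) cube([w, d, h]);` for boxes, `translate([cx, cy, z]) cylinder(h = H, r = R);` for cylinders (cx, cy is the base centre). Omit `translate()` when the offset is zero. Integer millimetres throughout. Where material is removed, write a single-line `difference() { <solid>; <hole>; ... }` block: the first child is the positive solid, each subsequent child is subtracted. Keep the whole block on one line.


difference() { translate([185, 185, 0]) cylinder(h = 1045, r = 185); translate([185, 185, 0]) cylinder(h = 1045, r = 164); }


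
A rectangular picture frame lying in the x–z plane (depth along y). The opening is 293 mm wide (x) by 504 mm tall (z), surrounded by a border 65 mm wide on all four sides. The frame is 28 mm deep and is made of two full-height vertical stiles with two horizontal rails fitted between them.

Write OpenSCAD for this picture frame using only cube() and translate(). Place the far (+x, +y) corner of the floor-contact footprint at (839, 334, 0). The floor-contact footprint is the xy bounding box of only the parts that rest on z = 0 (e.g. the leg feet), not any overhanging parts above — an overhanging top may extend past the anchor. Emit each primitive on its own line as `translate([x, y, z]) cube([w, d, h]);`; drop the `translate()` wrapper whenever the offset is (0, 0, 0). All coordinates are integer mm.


translate([416, 306, 0]) cube([65, 28, 634]);
translate([774, 306, 0]) cube([65, 28, 634]);
translate([481, 306, 0]) cube([293, 28, 65]);
translate([481, 306, 569]) cube([293, 28, 65]);


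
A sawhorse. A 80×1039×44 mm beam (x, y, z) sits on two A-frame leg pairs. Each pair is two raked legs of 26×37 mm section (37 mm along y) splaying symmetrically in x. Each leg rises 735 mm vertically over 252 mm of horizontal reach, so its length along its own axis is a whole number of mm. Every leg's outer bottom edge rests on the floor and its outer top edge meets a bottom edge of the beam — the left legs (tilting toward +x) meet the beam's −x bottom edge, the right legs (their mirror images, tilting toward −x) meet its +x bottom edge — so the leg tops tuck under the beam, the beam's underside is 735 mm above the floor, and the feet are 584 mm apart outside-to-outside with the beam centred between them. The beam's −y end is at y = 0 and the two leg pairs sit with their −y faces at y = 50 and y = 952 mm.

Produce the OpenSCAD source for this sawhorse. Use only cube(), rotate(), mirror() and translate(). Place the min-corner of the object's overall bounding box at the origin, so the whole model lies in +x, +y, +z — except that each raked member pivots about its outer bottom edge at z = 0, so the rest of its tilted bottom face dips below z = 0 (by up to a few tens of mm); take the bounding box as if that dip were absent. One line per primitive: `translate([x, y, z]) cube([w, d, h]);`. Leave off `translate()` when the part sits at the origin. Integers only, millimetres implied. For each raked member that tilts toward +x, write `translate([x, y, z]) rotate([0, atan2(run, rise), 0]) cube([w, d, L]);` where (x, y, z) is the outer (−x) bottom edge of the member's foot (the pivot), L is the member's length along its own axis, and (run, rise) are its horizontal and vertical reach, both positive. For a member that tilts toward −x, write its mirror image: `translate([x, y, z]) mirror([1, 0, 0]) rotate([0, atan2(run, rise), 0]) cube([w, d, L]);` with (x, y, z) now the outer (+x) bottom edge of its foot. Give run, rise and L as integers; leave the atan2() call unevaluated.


translate([252, 0, 735]) cube([80, 1039, 44]);
translate([0, 50, 0]) rotate([0, atan2(252, 735), 0]) cube([26, 37, 777]);
translate([584, 50, 0]) mirror([1, 0, 0]) rotate([0, atan2(252, 735), 0]) cube([26, 37, 777]);
translate([0, 952, 0]) rotate([0, atan2(252, 735), 0]) cube([26, 37, 777]);
translate([584, 952, 0]) mirror([1, 0, 0]) rotate([0, atan2(252, 735), 0]) cube([26, 37, 777]);


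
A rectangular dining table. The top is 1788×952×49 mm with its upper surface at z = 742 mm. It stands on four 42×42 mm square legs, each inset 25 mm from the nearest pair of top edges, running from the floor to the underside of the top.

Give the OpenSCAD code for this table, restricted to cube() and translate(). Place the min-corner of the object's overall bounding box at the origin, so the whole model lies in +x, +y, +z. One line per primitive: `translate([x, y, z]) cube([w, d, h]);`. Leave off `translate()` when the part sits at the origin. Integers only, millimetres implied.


// leg_h = 742 - 49 = 693
translate([0, 0, 693]) cube([1788, 952, 49]);
translate([25, 25, 0]) cube([42, 42, 693]);
translate([1721, 25, 0]) cube([42, 42, 693]);
translate([25, 885, 0]) cube([42, 42, 693]);
translate([1721, 885, 0]) cube([42, 42, 693]);


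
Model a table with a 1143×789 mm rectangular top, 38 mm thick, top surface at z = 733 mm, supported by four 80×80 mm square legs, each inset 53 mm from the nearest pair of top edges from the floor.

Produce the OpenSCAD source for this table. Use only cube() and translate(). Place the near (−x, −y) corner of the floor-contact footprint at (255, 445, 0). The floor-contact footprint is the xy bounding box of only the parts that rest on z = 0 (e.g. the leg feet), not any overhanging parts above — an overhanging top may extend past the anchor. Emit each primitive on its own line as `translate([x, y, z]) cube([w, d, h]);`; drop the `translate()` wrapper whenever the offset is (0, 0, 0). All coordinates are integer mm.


translate([202, 392, 695]) cube([1143, 789, 38]);
translate([255, 445, 0]) cube([80, 80, 695]);
translate([1212, 445, 0]) cube([80, 80, 695]);
translate([255, 1048, 0]) cube([80, 80, 695]);
translate([1212, 1048, 0]) cube([80, 80, 695]);


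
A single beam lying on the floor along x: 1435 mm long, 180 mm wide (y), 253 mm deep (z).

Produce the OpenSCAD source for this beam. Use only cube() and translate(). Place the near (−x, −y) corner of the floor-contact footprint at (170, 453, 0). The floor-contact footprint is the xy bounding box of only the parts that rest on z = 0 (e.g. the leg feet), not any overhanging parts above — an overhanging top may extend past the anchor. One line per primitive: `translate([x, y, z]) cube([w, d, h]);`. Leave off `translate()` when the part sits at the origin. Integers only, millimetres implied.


translate([170, 453, 0]) cube([1435, 180, 253]);


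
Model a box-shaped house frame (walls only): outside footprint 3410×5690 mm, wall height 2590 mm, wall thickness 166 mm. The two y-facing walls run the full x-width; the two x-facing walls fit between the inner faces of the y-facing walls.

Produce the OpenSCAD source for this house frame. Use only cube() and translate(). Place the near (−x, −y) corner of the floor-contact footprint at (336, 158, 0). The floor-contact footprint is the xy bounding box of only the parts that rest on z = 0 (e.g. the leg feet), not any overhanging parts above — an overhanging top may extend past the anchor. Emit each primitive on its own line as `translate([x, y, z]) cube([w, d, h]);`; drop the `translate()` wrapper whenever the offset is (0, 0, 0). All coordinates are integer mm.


translate([336, 158, 0]) cube([3410, 166, 2590]);
translate([336, 5682, 0]) cube([3410, 166, 2590]);
translate([336, 324, 0]) cube([166, 5358, 2590]);
translate([3580, 324, 0]) cube([166, 5358, 2590]);


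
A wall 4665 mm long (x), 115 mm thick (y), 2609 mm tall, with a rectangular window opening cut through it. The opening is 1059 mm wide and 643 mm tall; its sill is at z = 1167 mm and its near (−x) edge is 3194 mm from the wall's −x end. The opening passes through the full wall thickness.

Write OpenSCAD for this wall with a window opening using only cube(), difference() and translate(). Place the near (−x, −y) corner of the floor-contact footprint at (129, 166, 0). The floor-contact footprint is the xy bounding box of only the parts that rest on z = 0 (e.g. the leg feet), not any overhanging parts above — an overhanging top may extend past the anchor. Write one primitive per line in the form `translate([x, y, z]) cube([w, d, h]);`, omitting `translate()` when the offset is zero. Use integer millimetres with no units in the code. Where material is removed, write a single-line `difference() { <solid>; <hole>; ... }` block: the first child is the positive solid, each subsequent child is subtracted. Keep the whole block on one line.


difference() { translate([129, 166, 0]) cube([4665, 115, 2609]); translate([3323, 166, 1167]) cube([1059, 115, 643]); }


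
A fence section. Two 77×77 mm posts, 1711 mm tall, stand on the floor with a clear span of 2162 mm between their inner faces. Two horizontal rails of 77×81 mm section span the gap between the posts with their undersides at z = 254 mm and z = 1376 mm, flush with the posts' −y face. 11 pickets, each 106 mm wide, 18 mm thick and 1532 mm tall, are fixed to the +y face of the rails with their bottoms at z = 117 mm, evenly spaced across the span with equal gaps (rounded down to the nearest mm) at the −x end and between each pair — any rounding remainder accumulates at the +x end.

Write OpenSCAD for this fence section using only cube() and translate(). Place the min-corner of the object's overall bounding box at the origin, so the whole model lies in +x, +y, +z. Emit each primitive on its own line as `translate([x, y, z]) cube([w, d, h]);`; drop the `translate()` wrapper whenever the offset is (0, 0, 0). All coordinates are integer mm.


cube([77, 77, 1711]);
translate([2239, 0, 0]) cube([77, 77, 1711]);
translate([77, 0, 254]) cube([2162, 77, 81]);
translate([77, 0, 1376]) cube([2162, 77, 81]);
translate([160, 77, 117]) cube([106, 18, 1532]);
translate([349, 77, 117]) cube([106, 18, 1532]);
translate([538, 77, 117]) cube([106, 18, 1532]);
translate([727, 77, 117]) cube([106, 18, 1532]);
translate([916, 77, 117]) cube([106, 18, 1532]);
translate([1105, 77, 117]) cube([106, 18, 1532]);
translate([1294, 77, 117]) cube([106, 18, 1532]);
translate([1483, 77, 117]) cube([106, 18, 1532]);
translate([1672, 77, 117]) cube([106, 18, 1532]);
translate([1861, 77, 117]) cube([106, 18, 1532]);
translate([2050, 77, 117]) cube([106, 18, 1532]);


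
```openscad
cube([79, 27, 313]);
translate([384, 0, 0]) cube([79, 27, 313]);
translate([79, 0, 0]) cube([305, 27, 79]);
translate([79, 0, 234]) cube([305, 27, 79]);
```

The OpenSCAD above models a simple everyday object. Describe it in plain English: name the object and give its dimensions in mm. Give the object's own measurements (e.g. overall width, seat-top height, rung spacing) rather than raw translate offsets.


A rectangular picture frame lying in the x–z plane (depth along y). The opening is 305 mm wide (x) by 155 mm tall (z), surrounded by a border 79 mm wide on all four sides. The frame is 27 mm deep and is made of two full-height vertical stiles with two horizontal rails fitted between them.


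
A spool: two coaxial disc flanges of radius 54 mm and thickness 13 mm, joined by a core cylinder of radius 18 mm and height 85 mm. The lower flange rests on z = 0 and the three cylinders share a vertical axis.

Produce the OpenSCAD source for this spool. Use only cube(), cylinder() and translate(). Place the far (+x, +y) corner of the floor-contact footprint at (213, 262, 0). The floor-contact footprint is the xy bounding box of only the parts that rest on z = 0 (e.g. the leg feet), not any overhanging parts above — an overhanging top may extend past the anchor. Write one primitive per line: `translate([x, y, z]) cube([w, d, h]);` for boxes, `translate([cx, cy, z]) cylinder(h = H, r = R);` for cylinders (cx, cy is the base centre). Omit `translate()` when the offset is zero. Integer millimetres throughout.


translate([159, 208, 0]) cylinder(h = 13, r = 54);
translate([159, 208, 13]) cylinder(h = 85, r = 18);
translate([159, 208, 98]) cylinder(h = 13, r = 54);


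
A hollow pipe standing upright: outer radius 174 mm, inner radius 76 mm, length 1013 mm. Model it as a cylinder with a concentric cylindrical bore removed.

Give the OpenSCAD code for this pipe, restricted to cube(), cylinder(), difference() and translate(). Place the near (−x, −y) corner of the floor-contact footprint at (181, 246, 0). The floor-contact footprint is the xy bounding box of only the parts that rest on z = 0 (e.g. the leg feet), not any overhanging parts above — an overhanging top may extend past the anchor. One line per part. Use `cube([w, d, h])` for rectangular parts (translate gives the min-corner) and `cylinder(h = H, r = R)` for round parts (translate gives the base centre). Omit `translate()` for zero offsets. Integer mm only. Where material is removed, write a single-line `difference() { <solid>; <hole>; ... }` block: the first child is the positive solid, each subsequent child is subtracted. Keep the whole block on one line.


difference() { translate([355, 420, 0]) cylinder(h = 1013, r = 174); translate([355, 420, 0]) cylinder(h = 1013, r = 76); }


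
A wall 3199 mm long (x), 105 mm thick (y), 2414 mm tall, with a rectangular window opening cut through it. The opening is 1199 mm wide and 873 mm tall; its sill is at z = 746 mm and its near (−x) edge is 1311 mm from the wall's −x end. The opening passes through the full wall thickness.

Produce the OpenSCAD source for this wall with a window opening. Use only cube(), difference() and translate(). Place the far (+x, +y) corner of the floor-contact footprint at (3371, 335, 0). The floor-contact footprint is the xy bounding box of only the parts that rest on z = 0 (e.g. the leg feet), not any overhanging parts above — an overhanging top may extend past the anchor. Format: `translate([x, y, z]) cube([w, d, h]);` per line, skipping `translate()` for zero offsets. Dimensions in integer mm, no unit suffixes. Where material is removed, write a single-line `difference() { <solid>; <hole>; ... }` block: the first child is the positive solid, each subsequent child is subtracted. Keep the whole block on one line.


difference() { translate([172, 230, 0]) cube([3199, 105, 2414]); translate([1483, 230, 746]) cube([1199, 105, 873]); }


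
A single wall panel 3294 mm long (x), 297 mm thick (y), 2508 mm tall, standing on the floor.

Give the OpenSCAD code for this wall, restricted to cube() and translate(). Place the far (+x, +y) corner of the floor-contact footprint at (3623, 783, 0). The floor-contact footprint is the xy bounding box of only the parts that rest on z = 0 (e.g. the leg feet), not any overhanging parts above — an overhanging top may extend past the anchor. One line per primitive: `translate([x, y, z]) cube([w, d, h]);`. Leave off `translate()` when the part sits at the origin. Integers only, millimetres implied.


translate([329, 486, 0]) cube([3294, 297, 2508]);
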